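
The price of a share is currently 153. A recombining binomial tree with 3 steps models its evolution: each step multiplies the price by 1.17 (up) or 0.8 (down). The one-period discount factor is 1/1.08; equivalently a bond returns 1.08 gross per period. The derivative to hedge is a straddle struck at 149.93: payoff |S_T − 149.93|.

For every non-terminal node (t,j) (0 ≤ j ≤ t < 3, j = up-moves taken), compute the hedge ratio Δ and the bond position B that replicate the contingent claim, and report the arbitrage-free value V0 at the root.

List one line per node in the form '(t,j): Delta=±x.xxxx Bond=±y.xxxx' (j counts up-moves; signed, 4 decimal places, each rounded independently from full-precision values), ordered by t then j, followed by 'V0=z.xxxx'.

Under the risk-neutral measure, an up-move has probability p* = (R−d)/(u−d) = 0.7568 and values discount at R = 1.08.
Payoff layer (t=3): V(3,0)=71.5940, V(3,1)=35.3636, V(3,2)=17.6234, V(3,3)=95.1168
Node (2,0) S=97.9200: V=(p*·35.3636+(1−p*)·71.5940)/1.08=40.9041; Δ=(35.3636−71.5940)/(114.5664−78.3360)=-1.0000; B=V−Δ·S=138.8241
Node (2,1) S=143.2080: V=(p*·17.6234+(1−p*)·35.3636)/1.08=20.3135; Δ=(17.6234−35.3636)/(167.5534−114.5664)=-0.3348; B=V−Δ·S=68.2601
Node (2,2) S=209.4417: V=(p*·95.1168+(1−p*)·17.6234)/1.08=70.6176; Δ=(95.1168−17.6234)/(245.0468−167.5534)=1.0000; B=V−Δ·S=-138.8241
Node (1,0) S=122.4000: V=(p*·20.3135+(1−p*)·40.9041)/1.08=23.4463; Δ=(20.3135−40.9041)/(143.2080−97.9200)=-0.4547; B=V−Δ·S=79.0966
Node (1,1) S=179.0100: V=(p*·70.6176+(1−p*)·20.3135)/1.08=54.0569; Δ=(70.6176−20.3135)/(209.4417−143.2080)=0.7595; B=V−Δ·S=-81.9002
Node (0,0) S=153.0000: V=(p*·54.0569+(1−p*)·23.4463)/1.08=43.1584; Δ=(54.0569−23.4463)/(179.0100−122.4000)=0.5407; B=V−Δ·S=-39.5730
Each (Δ,B) replicates both successor values, so the strategy is self-financing and V0 is arbitrage-free.

(0,0): Delta=0.5407 Bond=-39.5730
(1,0): Delta=-0.4547 Bond=79.0966
(1,1): Delta=0.7595 Bond=-81.9002
(2,0): Delta=-1.0000 Bond=138.8241
(2,1): Delta=-0.3348 Bond=68.2601
(2,2): Delta=1.0000 Bond=-138.8241
V0=43.1584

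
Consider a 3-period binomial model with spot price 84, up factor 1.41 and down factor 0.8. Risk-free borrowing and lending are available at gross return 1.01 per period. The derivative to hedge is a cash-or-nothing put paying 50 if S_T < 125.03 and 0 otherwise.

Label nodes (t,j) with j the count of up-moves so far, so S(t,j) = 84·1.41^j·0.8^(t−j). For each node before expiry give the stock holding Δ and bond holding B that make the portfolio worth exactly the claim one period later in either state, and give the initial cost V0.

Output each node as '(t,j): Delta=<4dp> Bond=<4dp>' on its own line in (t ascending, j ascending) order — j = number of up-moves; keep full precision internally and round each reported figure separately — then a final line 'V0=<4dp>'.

Risk-neutral probability p* = (R−d)/(u−d) = (1.01−0.8)/(1.41−0.8) = 0.3443.
Payoff layer (t=3): V(3,0)=50.0000, V(3,1)=50.0000, V(3,2)=0.0000, V(3,3)=0.0000
Node (2,0) S=53.7600: V=(p*·50.0000+(1−p*)·50.0000)/1.01=49.5050; Δ=(50.0000−50.0000)/(75.8016−43.0080)=0.0000; B=V−Δ·S=49.5050
Node (2,1) S=94.7520: V=(p*·0.0000+(1−p*)·50.0000)/1.01=32.4623; Δ=(0.0000−50.0000)/(133.6003−75.8016)=-0.8651; B=V−Δ·S=114.4295
Node (2,2) S=167.0004: V=(p*·0.0000+(1−p*)·0.0000)/1.01=0.0000; Δ=(0.0000−0.0000)/(235.4706−133.6003)=0.0000; B=V−Δ·S=0.0000
Node (1,0) S=67.2000: V=(p*·32.4623+(1−p*)·49.5050)/1.01=43.2057; Δ=(32.4623−49.5050)/(94.7520−53.7600)=-0.4158; B=V−Δ·S=71.1446
Node (1,1) S=118.4400: V=(p*·0.0000+(1−p*)·32.4623)/1.01=21.0760; Δ=(0.0000−32.4623)/(167.0004−94.7520)=-0.4493; B=V−Δ·S=74.2928
Node (0,0) S=84.0000: V=(p*·21.0760+(1−p*)·43.2057)/1.01=35.2349; Δ=(21.0760−43.2057)/(118.4400−67.2000)=-0.4319; B=V−Δ·S=71.5133
Root portfolio cost Δ·84+B reproduces V0=35.2349.

(0,0): Delta=-0.4319 Bond=71.5133
(1,0): Delta=-0.4158 Bond=71.1446
(1,1): Delta=-0.4493 Bond=74.2928
(2,0): Delta=0.0000 Bond=49.5050
(2,1): Delta=-0.8651 Bond=114.4295
(2,2): Delta=0.0000 Bond=0.0000
V0=35.2349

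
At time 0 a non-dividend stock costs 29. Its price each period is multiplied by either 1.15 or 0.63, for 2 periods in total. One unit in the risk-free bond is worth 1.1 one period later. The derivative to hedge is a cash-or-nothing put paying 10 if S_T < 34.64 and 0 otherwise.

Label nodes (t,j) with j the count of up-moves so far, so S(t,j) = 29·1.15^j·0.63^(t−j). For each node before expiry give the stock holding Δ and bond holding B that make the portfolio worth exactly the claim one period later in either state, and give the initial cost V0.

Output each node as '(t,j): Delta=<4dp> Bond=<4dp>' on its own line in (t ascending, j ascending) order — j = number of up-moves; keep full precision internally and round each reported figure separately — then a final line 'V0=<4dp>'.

(0,0): Delta=-0.5449 Bond=17.3144
(1,0): Delta=0.0000 Bond=9.0909
(1,1): Delta=-0.5766 Bond=20.1049
V0=1.5129

No-arbitrage ⇒ martingale measure with p* = (R−d)/(u−d) = 0.9038.
Terminal values V(2,·): V(2,0)=10.0000, V(2,1)=10.0000, V(2,2)=0.0000
  t=1,j=0: stock 18.2700 → up 21.0105 (V=10.0000), down 11.5101 (V=10.0000). Price 9.0909; hedge Δ=0.0000, bond B=9.0909.
  t=1,j=1: stock 33.3500 → up 38.3525 (V=0.0000), down 21.0105 (V=10.0000). Price 0.8741; hedge Δ=-0.5766, bond B=20.1049.
  t=0,j=0: stock 29.0000 → up 33.3500 (V=0.8741), down 18.2700 (V=9.0909). Price 1.5129; hedge Δ=-0.5449, bond B=17.3144.
Self-financing check: at every node Δ·S+B equals the discounted successor values.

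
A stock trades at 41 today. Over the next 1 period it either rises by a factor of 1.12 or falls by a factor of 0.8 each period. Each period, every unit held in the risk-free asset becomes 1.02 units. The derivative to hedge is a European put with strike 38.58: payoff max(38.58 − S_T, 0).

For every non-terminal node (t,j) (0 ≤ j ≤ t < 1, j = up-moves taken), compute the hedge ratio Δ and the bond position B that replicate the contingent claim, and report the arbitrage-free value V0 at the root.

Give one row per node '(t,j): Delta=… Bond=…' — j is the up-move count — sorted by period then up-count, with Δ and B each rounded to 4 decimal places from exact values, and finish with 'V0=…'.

Under the risk-neutral measure, an up-move has probability p* = (R−d)/(u−d) = 0.6875 and values discount at R = 1.02.
Payoff layer (t=1): V(1,0)=5.7800, V(1,1)=0.0000
(0,0): S=41.0000. Δ = (V_up−V_dn)/(S_up−S_dn) = (0.0000−5.7800)/(45.9200−32.8000) = -0.4405. V = [p*·0.0000 + (1−p*)·5.7800]/1.02 = 1.7708. B = V − Δ·S = 19.8333.
Each (Δ,B) replicates both successor values, so the strategy is self-financing and V0 is arbitrage-free.

(0,0): Delta=-0.4405 Bond=19.8333
V0=1.7708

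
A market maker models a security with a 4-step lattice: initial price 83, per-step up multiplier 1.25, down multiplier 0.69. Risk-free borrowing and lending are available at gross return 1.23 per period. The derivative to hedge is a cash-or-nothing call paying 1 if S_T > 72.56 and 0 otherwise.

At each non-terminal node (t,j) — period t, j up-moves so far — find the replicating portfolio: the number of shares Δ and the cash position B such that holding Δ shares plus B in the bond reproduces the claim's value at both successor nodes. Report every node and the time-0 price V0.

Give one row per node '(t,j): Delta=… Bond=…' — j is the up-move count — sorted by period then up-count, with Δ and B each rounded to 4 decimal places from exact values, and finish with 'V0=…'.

The replicating-portfolio and risk-neutral prices coincide; use p* = (1.23−0.69)/(1.25−0.69) = 0.9643 for the latter.
At expiry t=4: V(4,0)=0.0000, V(4,1)=0.0000, V(4,2)=0.0000, V(4,3)=1.0000, V(4,4)=1.0000
(3,0): S=27.2662. Δ = (V_up−V_dn)/(S_up−S_dn) = (0.0000−0.0000)/(34.0828−18.8137) = 0.0000. V = [p*·0.0000 + (1−p*)·0.0000]/1.23 = 0.0000. B = V − Δ·S = 0.0000.
(3,1): S=49.3954. Δ = (V_up−V_dn)/(S_up−S_dn) = (0.0000−0.0000)/(61.7442−34.0828) = 0.0000. V = [p*·0.0000 + (1−p*)·0.0000]/1.23 = 0.0000. B = V − Δ·S = 0.0000.
(3,2): S=89.4844. Δ = (V_up−V_dn)/(S_up−S_dn) = (1.0000−0.0000)/(111.8555−61.7442) = 0.0200. V = [p*·1.0000 + (1−p*)·0.0000]/1.23 = 0.7840. B = V − Δ·S = -1.0017.
(3,3): S=162.1094. Δ = (V_up−V_dn)/(S_up−S_dn) = (1.0000−1.0000)/(202.6367−111.8555) = 0.0000. V = [p*·1.0000 + (1−p*)·1.0000]/1.23 = 0.8130. B = V − Δ·S = 0.8130.
(2,0): S=39.5163. Δ = (V_up−V_dn)/(S_up−S_dn) = (0.0000−0.0000)/(49.3954−27.2662) = 0.0000. V = [p*·0.0000 + (1−p*)·0.0000]/1.23 = 0.0000. B = V − Δ·S = 0.0000.
(2,1): S=71.5875. Δ = (V_up−V_dn)/(S_up−S_dn) = (0.7840−0.0000)/(89.4844−49.3954) = 0.0196. V = [p*·0.7840 + (1−p*)·0.0000]/1.23 = 0.6146. B = V − Δ·S = -0.7853.
(2,2): S=129.6875. Δ = (V_up−V_dn)/(S_up−S_dn) = (0.8130−0.7840)/(162.1094−89.4844) = 0.0004. V = [p*·0.8130 + (1−p*)·0.7840]/1.23 = 0.6601. B = V − Δ·S = 0.6083.
(1,0): S=57.2700. Δ = (V_up−V_dn)/(S_up−S_dn) = (0.6146−0.0000)/(71.5875−39.5163) = 0.0192. V = [p*·0.6146 + (1−p*)·0.0000]/1.23 = 0.4818. B = V − Δ·S = -0.6157.
(1,1): S=103.7500. Δ = (V_up−V_dn)/(S_up−S_dn) = (0.6601−0.6146)/(129.6875−71.5875) = 0.0008. V = [p*·0.6601 + (1−p*)·0.6146]/1.23 = 0.5354. B = V − Δ·S = 0.4541.
(0,0): S=83.0000. Δ = (V_up−V_dn)/(S_up−S_dn) = (0.5354−0.4818)/(103.7500−57.2700) = 0.0012. V = [p*·0.5354 + (1−p*)·0.4818]/1.23 = 0.4337. B = V − Δ·S = 0.3381.
Self-financing check: at every node Δ·S+B equals the discounted successor values.

(0,0): Delta=0.0012 Bond=0.3381
(1,0): Delta=0.0192 Bond=-0.6157
(1,1): Delta=0.0008 Bond=0.4541
(2,0): Delta=0.0000 Bond=0.0000
(2,1): Delta=0.0196 Bond=-0.7853
(2,2): Delta=0.0004 Bond=0.6083
(3,0): Delta=0.0000 Bond=0.0000
(3,1): Delta=0.0000 Bond=0.0000
(3,2): Delta=0.0200 Bond=-1.0017
(3,3): Delta=0.0000 Bond=0.8130
V0=0.4337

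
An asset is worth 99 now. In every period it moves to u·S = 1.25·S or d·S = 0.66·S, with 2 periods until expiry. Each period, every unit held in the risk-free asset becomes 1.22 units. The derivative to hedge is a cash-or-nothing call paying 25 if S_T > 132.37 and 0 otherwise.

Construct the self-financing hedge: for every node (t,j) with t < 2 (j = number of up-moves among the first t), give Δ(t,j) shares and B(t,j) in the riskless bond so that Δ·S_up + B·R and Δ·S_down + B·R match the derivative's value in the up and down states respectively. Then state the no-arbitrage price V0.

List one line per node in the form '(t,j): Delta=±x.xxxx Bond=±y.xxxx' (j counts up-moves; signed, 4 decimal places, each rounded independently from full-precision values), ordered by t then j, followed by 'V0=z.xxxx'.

No-arbitrage ⇒ martingale measure with p* = (R−d)/(u−d) = 0.9492.
Payoff layer (t=2): V(2,0)=0.0000, V(2,1)=0.0000, V(2,2)=25.0000
  t=1,j=0: stock 65.3400 → up 81.6750 (V=0.0000), down 43.1244 (V=0.0000). Price 0.0000; hedge Δ=0.0000, bond B=0.0000.
  t=1,j=1: stock 123.7500 → up 154.6875 (V=25.0000), down 81.6750 (V=0.0000). Price 19.4498; hedge Δ=0.3424, bond B=-22.9230.
  t=0,j=0: stock 99.0000 → up 123.7500 (V=19.4498), down 65.3400 (V=0.0000). Price 15.1319; hedge Δ=0.3330, bond B=-17.8340.
Root portfolio cost Δ·99+B reproduces V0=15.1319.

(0,0): Delta=0.3330 Bond=-17.8340
(1,0): Delta=0.0000 Bond=0.0000
(1,1): Delta=0.3424 Bond=-22.9230
V0=15.1319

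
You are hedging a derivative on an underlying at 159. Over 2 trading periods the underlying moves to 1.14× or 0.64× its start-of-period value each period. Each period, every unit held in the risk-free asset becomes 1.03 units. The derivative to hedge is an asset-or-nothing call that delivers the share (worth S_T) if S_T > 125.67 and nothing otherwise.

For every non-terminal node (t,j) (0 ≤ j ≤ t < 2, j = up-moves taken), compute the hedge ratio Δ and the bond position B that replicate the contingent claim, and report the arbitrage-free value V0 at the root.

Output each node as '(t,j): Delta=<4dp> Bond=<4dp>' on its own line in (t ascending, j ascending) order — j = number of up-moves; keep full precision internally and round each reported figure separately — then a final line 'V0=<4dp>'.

The replicating-portfolio and risk-neutral prices coincide; use p* = (1.03−0.64)/(1.14−0.64) = 0.7800 for the latter.
Payoff layer (t=2): V(2,0)=0.0000, V(2,1)=0.0000, V(2,2)=206.6364
Node (1,0) S=101.7600: V=(p*·0.0000+(1−p*)·0.0000)/1.03=0.0000; Δ=(0.0000−0.0000)/(116.0064−65.1264)=0.0000; B=V−Δ·S=0.0000
Node (1,1) S=181.2600: V=(p*·206.6364+(1−p*)·0.0000)/1.03=156.4819; Δ=(206.6364−0.0000)/(206.6364−116.0064)=2.2800; B=V−Δ·S=-256.7909
Node (0,0) S=159.0000: V=(p*·156.4819+(1−p*)·0.0000)/1.03=118.5009; Δ=(156.4819−0.0000)/(181.2600−101.7600)=1.9683; B=V−Δ·S=-194.4630
Each (Δ,B) replicates both successor values, so the strategy is self-financing and V0 is arbitrage-free.

(0,0): Delta=1.9683 Bond=-194.4630
(1,0): Delta=0.0000 Bond=0.0000
(1,1): Delta=2.2800 Bond=-256.7909
V0=118.5009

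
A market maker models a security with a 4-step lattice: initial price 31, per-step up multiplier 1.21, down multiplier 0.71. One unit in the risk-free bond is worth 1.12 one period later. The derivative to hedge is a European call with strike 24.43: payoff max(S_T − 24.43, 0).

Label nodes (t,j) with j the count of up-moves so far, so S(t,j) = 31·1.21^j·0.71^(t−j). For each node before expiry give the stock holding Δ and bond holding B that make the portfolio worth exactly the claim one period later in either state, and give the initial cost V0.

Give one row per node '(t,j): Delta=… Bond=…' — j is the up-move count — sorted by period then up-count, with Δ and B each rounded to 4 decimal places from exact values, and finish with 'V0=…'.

(0,0): Delta=0.9381 Bond=-13.3319
(1,0): Delta=0.7093 Bond=-9.8966
(1,1): Delta=0.9675 Bond=-16.0371
(2,0): Delta=0.0000 Bond=0.0000
(2,1): Delta=0.8007 Bond=-13.5173
(2,2): Delta=0.9890 Bond=-18.9371
(3,0): Delta=0.0000 Bond=0.0000
(3,1): Delta=0.0000 Bond=0.0000
(3,2): Delta=0.9038 Bond=-18.4626
(3,3): Delta=1.0000 Bond=-21.8125
V0=15.7479

The replicating-portfolio and risk-neutral prices coincide; use p* = (1.12−0.71)/(1.21−0.71) = 0.8200 for the latter.
Payoff layer (t=4): V(4,0)=0.0000, V(4,1)=0.0000, V(4,2)=0.0000, V(4,3)=14.5621, V(4,4)=42.0213
(3,0): S=11.0952. Δ = (V_up−V_dn)/(S_up−S_dn) = (0.0000−0.0000)/(13.4252−7.8776) = 0.0000. V = [p*·0.0000 + (1−p*)·0.0000]/1.12 = 0.0000. B = V − Δ·S = 0.0000.
(3,1): S=18.9088. Δ = (V_up−V_dn)/(S_up−S_dn) = (0.0000−0.0000)/(22.8796−13.4252) = 0.0000. V = [p*·0.0000 + (1−p*)·0.0000]/1.12 = 0.0000. B = V − Δ·S = 0.0000.
(3,2): S=32.2248. Δ = (V_up−V_dn)/(S_up−S_dn) = (14.5621−0.0000)/(38.9921−22.8796) = 0.9038. V = [p*·14.5621 + (1−p*)·0.0000]/1.12 = 10.6615. B = V − Δ·S = -18.4626.
(3,3): S=54.9184. Δ = (V_up−V_dn)/(S_up−S_dn) = (42.0213−14.5621)/(66.4513−38.9921) = 1.0000. V = [p*·42.0213 + (1−p*)·14.5621]/1.12 = 33.1059. B = V − Δ·S = -21.8125.
(2,0): S=15.6271. Δ = (V_up−V_dn)/(S_up−S_dn) = (0.0000−0.0000)/(18.9088−11.0952) = 0.0000. V = [p*·0.0000 + (1−p*)·0.0000]/1.12 = 0.0000. B = V − Δ·S = 0.0000.
(2,1): S=26.6321. Δ = (V_up−V_dn)/(S_up−S_dn) = (10.6615−0.0000)/(32.2248−18.9088) = 0.8007. V = [p*·10.6615 + (1−p*)·0.0000]/1.12 = 7.8057. B = V − Δ·S = -13.5173.
(2,2): S=45.3871. Δ = (V_up−V_dn)/(S_up−S_dn) = (33.1059−10.6615)/(54.9184−32.2248) = 0.9890. V = [p*·33.1059 + (1−p*)·10.6615]/1.12 = 25.9517. B = V − Δ·S = -18.9371.
(1,0): S=22.0100. Δ = (V_up−V_dn)/(S_up−S_dn) = (7.8057−0.0000)/(26.6321−15.6271) = 0.7093. V = [p*·7.8057 + (1−p*)·0.0000]/1.12 = 5.7149. B = V − Δ·S = -9.8966.
(1,1): S=37.5100. Δ = (V_up−V_dn)/(S_up−S_dn) = (25.9517−7.8057)/(45.3871−26.6321) = 0.9675. V = [p*·25.9517 + (1−p*)·7.8057]/1.12 = 20.2548. B = V − Δ·S = -16.0371.
(0,0): S=31.0000. Δ = (V_up−V_dn)/(S_up−S_dn) = (20.2548−5.7149)/(37.5100−22.0100) = 0.9381. V = [p*·20.2548 + (1−p*)·5.7149]/1.12 = 15.7479. B = V − Δ·S = -13.3319.
Self-financing check: at every node Δ·S+B equals the discounted successor values.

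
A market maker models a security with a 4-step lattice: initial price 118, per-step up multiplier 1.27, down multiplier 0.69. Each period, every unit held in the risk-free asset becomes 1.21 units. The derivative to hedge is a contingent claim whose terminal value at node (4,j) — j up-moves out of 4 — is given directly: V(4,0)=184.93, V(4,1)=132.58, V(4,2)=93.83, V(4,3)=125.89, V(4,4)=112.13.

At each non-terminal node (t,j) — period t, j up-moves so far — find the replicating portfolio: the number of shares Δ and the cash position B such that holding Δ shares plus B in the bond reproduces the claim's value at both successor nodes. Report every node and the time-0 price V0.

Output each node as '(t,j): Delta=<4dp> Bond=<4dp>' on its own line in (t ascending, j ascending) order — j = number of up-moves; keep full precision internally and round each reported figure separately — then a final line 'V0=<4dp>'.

Risk-neutral probability p* = (R−d)/(u−d) = (1.21−0.69)/(1.27−0.69) = 0.8966.
Payoff layer (t=4): V(4,0)=184.9300, V(4,1)=132.5800, V(4,2)=93.8300, V(4,3)=125.8900, V(4,4)=112.1300
  t=3,j=0: stock 38.7641 → up 49.2304 (V=132.5800), down 26.7472 (V=184.9300). Price 114.0459; hedge Δ=-2.3284, bond B=204.3045.
  t=3,j=1: stock 71.3483 → up 90.6124 (V=93.8300), down 49.2304 (V=132.5800). Price 80.8584; hedge Δ=-0.9364, bond B=147.6687.
  t=3,j=2: stock 131.3223 → up 166.7793 (V=125.8900), down 90.6124 (V=93.8300). Price 101.3004; hedge Δ=0.4209, bond B=46.0245.
  t=3,j=3: stock 241.7092 → up 306.9707 (V=112.1300), down 166.7793 (V=125.8900). Price 93.8458; hedge Δ=-0.0982, bond B=117.5700.
  t=2,j=0: stock 56.1798 → up 71.3483 (V=80.8584), down 38.7641 (V=114.0459). Price 69.6624; hedge Δ=-1.0185, bond B=126.8823.
  t=2,j=1: stock 103.4034 → up 131.3223 (V=101.3004), down 71.3483 (V=80.8584). Price 81.9716; hedge Δ=0.3408, bond B=46.7268.
  t=2,j=2: stock 190.3222 → up 241.7092 (V=93.8458), down 131.3223 (V=101.3004). Price 78.1959; hedge Δ=-0.0675, bond B=91.0485.
  t=1,j=0: stock 81.4200 → up 103.4034 (V=81.9716), down 56.1798 (V=69.6624). Price 66.6928; hedge Δ=0.2607, bond B=45.4700.
  t=1,j=1: stock 149.8600 → up 190.3222 (V=78.1959), down 103.4034 (V=81.9716). Price 64.9475; hedge Δ=-0.0434, bond B=71.4574.
  t=0,j=0: stock 118.0000 → up 149.8600 (V=64.9475), down 81.4200 (V=66.6928). Price 53.8248; hedge Δ=-0.0255, bond B=56.8340.
The time-0 hedge costs 53.8248, which is the no-arbitrage price.

(0,0): Delta=-0.0255 Bond=56.8340
(1,0): Delta=0.2607 Bond=45.4700
(1,1): Delta=-0.0434 Bond=71.4574
(2,0): Delta=-1.0185 Bond=126.8823
(2,1): Delta=0.3408 Bond=46.7268
(2,2): Delta=-0.0675 Bond=91.0485
(3,0): Delta=-2.3284 Bond=204.3045
(3,1): Delta=-0.9364 Bond=147.6687
(3,2): Delta=0.4209 Bond=46.0245
(3,3): Delta=-0.0982 Bond=117.5700
V0=53.8248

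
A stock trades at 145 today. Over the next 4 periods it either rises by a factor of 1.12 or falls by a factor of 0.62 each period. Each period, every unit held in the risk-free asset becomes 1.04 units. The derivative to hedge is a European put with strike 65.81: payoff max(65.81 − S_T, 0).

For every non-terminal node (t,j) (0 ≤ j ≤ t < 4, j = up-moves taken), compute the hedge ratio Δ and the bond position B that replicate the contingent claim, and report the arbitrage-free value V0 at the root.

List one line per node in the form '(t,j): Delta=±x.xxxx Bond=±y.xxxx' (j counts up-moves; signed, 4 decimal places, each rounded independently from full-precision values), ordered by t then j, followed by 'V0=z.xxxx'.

(0,0): Delta=-0.0223 Bond=3.5786
(1,0): Delta=-0.1590 Bond=16.0066
(1,1): Delta=-0.0079 Bond=1.3818
(2,0): Delta=-0.8810 Bond=56.8892
(2,1): Delta=-0.0828 Bond=8.9817
(2,2): Delta=0.0000 Bond=0.0000
(3,0): Delta=-1.0000 Bond=63.2788
(3,1): Delta=-0.8684 Bond=58.3811
(3,2): Delta=0.0000 Bond=0.0000
(3,3): Delta=0.0000 Bond=0.0000
V0=0.3437

Risk-neutral probability p* = (R−d)/(u−d) = (1.04−0.62)/(1.12−0.62) = 0.8400.
Payoff layer (t=4): V(4,0)=44.3843, V(4,1)=27.1055, V(4,2)=0.0000, V(4,3)=0.0000, V(4,4)=0.0000
(3,0): S=34.5576. Δ = (V_up−V_dn)/(S_up−S_dn) = (27.1055−44.3843)/(38.7045−21.4257) = -1.0000. V = [p*·27.1055 + (1−p*)·44.3843]/1.04 = 28.7213. B = V − Δ·S = 63.2788.
(3,1): S=62.4266. Δ = (V_up−V_dn)/(S_up−S_dn) = (0.0000−27.1055)/(69.9177−38.7045) = -0.8684. V = [p*·0.0000 + (1−p*)·27.1055]/1.04 = 4.1701. B = V − Δ·S = 58.3811.
(3,2): S=112.7706. Δ = (V_up−V_dn)/(S_up−S_dn) = (0.0000−0.0000)/(126.3030−69.9177) = 0.0000. V = [p*·0.0000 + (1−p*)·0.0000]/1.04 = 0.0000. B = V − Δ·S = 0.0000.
(3,3): S=203.7146. Δ = (V_up−V_dn)/(S_up−S_dn) = (0.0000−0.0000)/(228.1603−126.3030) = 0.0000. V = [p*·0.0000 + (1−p*)·0.0000]/1.04 = 0.0000. B = V − Δ·S = 0.0000.
(2,0): S=55.7380. Δ = (V_up−V_dn)/(S_up−S_dn) = (4.1701−28.7213)/(62.4266−34.5576) = -0.8810. V = [p*·4.1701 + (1−p*)·28.7213]/1.04 = 7.7868. B = V − Δ·S = 56.8892.
(2,1): S=100.6880. Δ = (V_up−V_dn)/(S_up−S_dn) = (0.0000−4.1701)/(112.7706−62.4266) = -0.0828. V = [p*·0.0000 + (1−p*)·4.1701]/1.04 = 0.6416. B = V − Δ·S = 8.9817.
(2,2): S=181.8880. Δ = (V_up−V_dn)/(S_up−S_dn) = (0.0000−0.0000)/(203.7146−112.7706) = 0.0000. V = [p*·0.0000 + (1−p*)·0.0000]/1.04 = 0.0000. B = V − Δ·S = 0.0000.
(1,0): S=89.9000. Δ = (V_up−V_dn)/(S_up−S_dn) = (0.6416−7.7868)/(100.6880−55.7380) = -0.1590. V = [p*·0.6416 + (1−p*)·7.7868]/1.04 = 1.7161. B = V − Δ·S = 16.0066.
(1,1): S=162.4000. Δ = (V_up−V_dn)/(S_up−S_dn) = (0.0000−0.6416)/(181.8880−100.6880) = -0.0079. V = [p*·0.0000 + (1−p*)·0.6416]/1.04 = 0.0987. B = V − Δ·S = 1.3818.
(0,0): S=145.0000. Δ = (V_up−V_dn)/(S_up−S_dn) = (0.0987−1.7161)/(162.4000−89.9000) = -0.0223. V = [p*·0.0987 + (1−p*)·1.7161]/1.04 = 0.3437. B = V − Δ·S = 3.5786.
Each (Δ,B) replicates both successor values, so the strategy is self-financing and V0 is arbitrage-free.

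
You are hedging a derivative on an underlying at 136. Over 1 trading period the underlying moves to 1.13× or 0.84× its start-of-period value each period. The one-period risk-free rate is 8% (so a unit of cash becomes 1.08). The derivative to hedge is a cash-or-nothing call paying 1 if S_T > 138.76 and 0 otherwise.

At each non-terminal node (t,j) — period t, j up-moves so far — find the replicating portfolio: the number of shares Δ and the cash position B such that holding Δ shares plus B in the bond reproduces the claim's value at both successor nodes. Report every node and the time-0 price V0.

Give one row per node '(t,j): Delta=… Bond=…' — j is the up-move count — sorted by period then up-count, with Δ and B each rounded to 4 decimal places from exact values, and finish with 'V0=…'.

(0,0): Delta=0.0254 Bond=-2.6820
V0=0.7663

Risk-neutral probability p* = (R−d)/(u−d) = (1.08−0.84)/(1.13−0.84) = 0.8276.
Terminal payoffs: V(1,0)=0.0000, V(1,1)=1.0000
  t=0,j=0: stock 136.0000 → up 153.6800 (V=1.0000), down 114.2400 (V=0.0000). Price 0.7663; hedge Δ=0.0254, bond B=-2.6820.
The time-0 hedge costs 0.7663, which is the no-arbitrage price.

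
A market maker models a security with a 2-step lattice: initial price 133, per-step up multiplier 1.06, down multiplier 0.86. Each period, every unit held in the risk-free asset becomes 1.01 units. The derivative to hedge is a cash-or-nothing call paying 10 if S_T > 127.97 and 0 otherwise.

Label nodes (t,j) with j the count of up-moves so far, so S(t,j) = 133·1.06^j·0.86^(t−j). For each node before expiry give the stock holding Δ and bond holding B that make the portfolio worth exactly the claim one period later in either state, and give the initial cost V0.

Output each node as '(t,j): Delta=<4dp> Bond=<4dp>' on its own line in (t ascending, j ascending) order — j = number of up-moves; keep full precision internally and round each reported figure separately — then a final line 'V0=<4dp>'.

Risk-neutral probability p* = (R−d)/(u−d) = (1.01−0.86)/(1.06−0.86) = 0.7500.
Terminal payoffs: V(2,0)=0.0000, V(2,1)=0.0000, V(2,2)=10.0000
Node (1,0) S=114.3800: V=(p*·0.0000+(1−p*)·0.0000)/1.01=0.0000; Δ=(0.0000−0.0000)/(121.2428−98.3668)=0.0000; B=V−Δ·S=0.0000
Node (1,1) S=140.9800: V=(p*·10.0000+(1−p*)·0.0000)/1.01=7.4257; Δ=(10.0000−0.0000)/(149.4388−121.2428)=0.3547; B=V−Δ·S=-42.5743
Node (0,0) S=133.0000: V=(p*·7.4257+(1−p*)·0.0000)/1.01=5.5142; Δ=(7.4257−0.0000)/(140.9800−114.3800)=0.2792; B=V−Δ·S=-31.6145
Check: Δ(0,0)·S0 + B(0,0) = 5.5142 = V0.

(0,0): Delta=0.2792 Bond=-31.6145
(1,0): Delta=0.0000 Bond=0.0000
(1,1): Delta=0.3547 Bond=-42.5743
V0=5.5142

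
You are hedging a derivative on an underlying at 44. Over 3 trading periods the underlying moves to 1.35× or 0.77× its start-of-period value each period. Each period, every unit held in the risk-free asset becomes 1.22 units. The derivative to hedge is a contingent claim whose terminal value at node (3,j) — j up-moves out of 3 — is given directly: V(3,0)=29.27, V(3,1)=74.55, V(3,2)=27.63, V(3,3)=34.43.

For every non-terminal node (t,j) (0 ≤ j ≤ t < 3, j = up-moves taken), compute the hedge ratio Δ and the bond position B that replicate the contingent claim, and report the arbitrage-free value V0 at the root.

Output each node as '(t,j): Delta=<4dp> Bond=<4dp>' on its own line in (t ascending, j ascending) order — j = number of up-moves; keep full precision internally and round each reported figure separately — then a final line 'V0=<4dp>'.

(0,0): Delta=-0.2620 Bond=31.5233
(1,0): Delta=-1.0951 Bond=66.6865
(1,1): Delta=-0.1247 Bond=30.3037
(2,0): Delta=2.9926 Bond=-25.2812
(2,1): Delta=-1.7687 Bond=112.1642
(2,2): Delta=0.1462 Bond=15.2479
V0=19.9966

No-arbitrage ⇒ martingale measure with p* = (R−d)/(u−d) = 0.7759.
At expiry t=3: V(3,0)=29.2700, V(3,1)=74.5500, V(3,2)=27.6300, V(3,3)=34.4300
Node (2,0) S=26.0876: V=(p*·74.5500+(1−p*)·29.2700)/1.22=52.7877; Δ=(74.5500−29.2700)/(35.2183−20.0875)=2.9926; B=V−Δ·S=-25.2812
Node (2,1) S=45.7380: V=(p*·27.6300+(1−p*)·74.5500)/1.22=31.2677; Δ=(27.6300−74.5500)/(61.7463−35.2183)=-1.7687; B=V−Δ·S=112.1642
Node (2,2) S=80.1900: V=(p*·34.4300+(1−p*)·27.6300)/1.22=26.9720; Δ=(34.4300−27.6300)/(108.2565−61.7463)=0.1462; B=V−Δ·S=15.2479
Node (1,0) S=33.8800: V=(p*·31.2677+(1−p*)·52.7877)/1.22=29.5829; Δ=(31.2677−52.7877)/(45.7380−26.0876)=-1.0951; B=V−Δ·S=66.6865
Node (1,1) S=59.4000: V=(p*·26.9720+(1−p*)·31.2677)/1.22=22.8974; Δ=(26.9720−31.2677)/(80.1900−45.7380)=-0.1247; B=V−Δ·S=30.3037
Node (0,0) S=44.0000: V=(p*·22.8974+(1−p*)·29.5829)/1.22=19.9966; Δ=(22.8974−29.5829)/(59.4000−33.8800)=-0.2620; B=V−Δ·S=31.5233
Root portfolio cost Δ·44+B reproduces V0=19.9966.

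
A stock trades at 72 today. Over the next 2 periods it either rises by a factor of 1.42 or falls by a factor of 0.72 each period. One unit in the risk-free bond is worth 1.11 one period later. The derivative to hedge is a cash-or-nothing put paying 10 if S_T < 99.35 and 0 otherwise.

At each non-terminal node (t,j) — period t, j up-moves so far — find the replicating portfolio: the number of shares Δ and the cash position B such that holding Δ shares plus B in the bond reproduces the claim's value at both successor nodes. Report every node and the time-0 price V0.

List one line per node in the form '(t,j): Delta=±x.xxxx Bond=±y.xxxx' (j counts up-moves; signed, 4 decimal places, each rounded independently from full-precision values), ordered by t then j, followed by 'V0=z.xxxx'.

Since d<R<u, set p* = (R−d)/(u−d) = 0.5571; price each node as the discounted p*-expectation of its children.
Terminal payoffs: V(2,0)=10.0000, V(2,1)=10.0000, V(2,2)=0.0000
Node (1,0) S=51.8400: V=(p*·10.0000+(1−p*)·10.0000)/1.11=9.0090; Δ=(10.0000−10.0000)/(73.6128−37.3248)=0.0000; B=V−Δ·S=9.0090
Node (1,1) S=102.2400: V=(p*·0.0000+(1−p*)·10.0000)/1.11=3.9897; Δ=(0.0000−10.0000)/(145.1808−73.6128)=-0.1397; B=V−Δ·S=18.2754
Node (0,0) S=72.0000: V=(p*·3.9897+(1−p*)·9.0090)/1.11=5.5969; Δ=(3.9897−9.0090)/(102.2400−51.8400)=-0.0996; B=V−Δ·S=12.7673
The time-0 hedge costs 5.5969, which is the no-arbitrage price.

(0,0): Delta=-0.0996 Bond=12.7673
(1,0): Delta=0.0000 Bond=9.0090
(1,1): Delta=-0.1397 Bond=18.2754
V0=5.5969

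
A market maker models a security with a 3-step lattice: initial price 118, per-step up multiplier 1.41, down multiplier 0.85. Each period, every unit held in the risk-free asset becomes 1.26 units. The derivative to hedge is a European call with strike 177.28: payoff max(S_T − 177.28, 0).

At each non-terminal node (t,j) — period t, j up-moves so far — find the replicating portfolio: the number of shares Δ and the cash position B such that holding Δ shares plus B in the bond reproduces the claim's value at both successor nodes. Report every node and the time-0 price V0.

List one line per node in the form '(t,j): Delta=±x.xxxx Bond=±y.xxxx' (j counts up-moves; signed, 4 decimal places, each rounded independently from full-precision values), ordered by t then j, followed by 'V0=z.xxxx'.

(0,0): Delta=0.7540 Bond=-54.0901
(1,0): Delta=0.2289 Bond=-15.4881
(1,1): Delta=0.8698 Bond=-87.4214
(2,0): Delta=0.0000 Bond=0.0000
(2,1): Delta=0.2794 Bond=-26.6546
(2,2): Delta=1.0000 Bond=-140.6984
V0=34.8796

Risk-neutral probability p* = (R−d)/(u−d) = (1.26−0.85)/(1.41−0.85) = 0.7321.
Payoff layer (t=3): V(3,0)=0.0000, V(3,1)=0.0000, V(3,2)=22.1264, V(3,3)=153.5001
Node (2,0) S=85.2550: V=(p*·0.0000+(1−p*)·0.0000)/1.26=0.0000; Δ=(0.0000−0.0000)/(120.2095−72.4667)=0.0000; B=V−Δ·S=0.0000
Node (2,1) S=141.4230: V=(p*·22.1264+(1−p*)·0.0000)/1.26=12.8569; Δ=(22.1264−0.0000)/(199.4064−120.2095)=0.2794; B=V−Δ·S=-26.6546
Node (2,2) S=234.5958: V=(p*·153.5001+(1−p*)·22.1264)/1.26=93.8974; Δ=(153.5001−22.1264)/(330.7801−199.4064)=1.0000; B=V−Δ·S=-140.6984
Node (1,0) S=100.3000: V=(p*·12.8569+(1−p*)·0.0000)/1.26=7.4707; Δ=(12.8569−0.0000)/(141.4230−85.2550)=0.2289; B=V−Δ·S=-15.4881
Node (1,1) S=166.3800: V=(p*·93.8974+(1−p*)·12.8569)/1.26=57.2937; Δ=(93.8974−12.8569)/(234.5958−141.4230)=0.8698; B=V−Δ·S=-87.4214
Node (0,0) S=118.0000: V=(p*·57.2937+(1−p*)·7.4707)/1.26=34.8796; Δ=(57.2937−7.4707)/(166.3800−100.3000)=0.7540; B=V−Δ·S=-54.0901
Check: Δ(0,0)·S0 + B(0,0) = 34.8796 = V0.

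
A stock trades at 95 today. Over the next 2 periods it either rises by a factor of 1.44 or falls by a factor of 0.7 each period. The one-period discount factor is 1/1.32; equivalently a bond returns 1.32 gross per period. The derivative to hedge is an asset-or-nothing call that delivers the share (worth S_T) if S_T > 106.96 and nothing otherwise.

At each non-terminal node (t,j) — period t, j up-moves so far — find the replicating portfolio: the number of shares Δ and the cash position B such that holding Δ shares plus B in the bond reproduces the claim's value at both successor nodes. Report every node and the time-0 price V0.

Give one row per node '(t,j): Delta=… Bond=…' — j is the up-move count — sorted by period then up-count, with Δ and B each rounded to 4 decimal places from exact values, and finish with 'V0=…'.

No-arbitrage ⇒ martingale measure with p* = (R−d)/(u−d) = 0.8378.
Payoff layer (t=2): V(2,0)=0.0000, V(2,1)=0.0000, V(2,2)=196.9920
Node (1,0) S=66.5000: V=(p*·0.0000+(1−p*)·0.0000)/1.32=0.0000; Δ=(0.0000−0.0000)/(95.7600−46.5500)=0.0000; B=V−Δ·S=0.0000
Node (1,1) S=136.8000: V=(p*·196.9920+(1−p*)·0.0000)/1.32=125.0359; Δ=(196.9920−0.0000)/(196.9920−95.7600)=1.9459; B=V−Δ·S=-141.1695
Node (0,0) S=95.0000: V=(p*·125.0359+(1−p*)·0.0000)/1.32=79.3635; Δ=(125.0359−0.0000)/(136.8000−66.5000)=1.7786; B=V−Δ·S=-89.6039
Check: Δ(0,0)·S0 + B(0,0) = 79.3635 = V0.

(0,0): Delta=1.7786 Bond=-89.6039
(1,0): Delta=0.0000 Bond=0.0000
(1,1): Delta=1.9459 Bond=-141.1695
V0=79.3635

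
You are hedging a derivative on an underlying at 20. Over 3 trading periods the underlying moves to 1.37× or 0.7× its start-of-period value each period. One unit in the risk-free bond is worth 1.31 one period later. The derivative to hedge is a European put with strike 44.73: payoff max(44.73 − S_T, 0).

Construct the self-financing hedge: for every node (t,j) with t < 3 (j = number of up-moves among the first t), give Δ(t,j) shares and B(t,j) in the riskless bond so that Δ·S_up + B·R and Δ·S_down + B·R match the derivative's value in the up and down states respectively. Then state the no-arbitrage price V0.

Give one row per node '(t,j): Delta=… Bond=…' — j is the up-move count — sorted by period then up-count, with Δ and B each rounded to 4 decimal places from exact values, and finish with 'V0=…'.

(0,0): Delta=-0.7586 Bond=17.3170
(1,0): Delta=-1.0000 Bond=26.0649
(1,1): Delta=-0.7465 Bond=22.3528
(2,0): Delta=-1.0000 Bond=34.1450
(2,1): Delta=-1.0000 Bond=34.1450
(2,2): Delta=-0.7337 Bond=28.8039
V0=2.1451

Risk-neutral probability p* = (R−d)/(u−d) = (1.31−0.7)/(1.37−0.7) = 0.9104.
Terminal values V(3,·): V(3,0)=37.8700, V(3,1)=31.3040, V(3,2)=18.4534, V(3,3)=0.0000
  t=2,j=0: stock 9.8000 → up 13.4260 (V=31.3040), down 6.8600 (V=37.8700). Price 24.3450; hedge Δ=-1.0000, bond B=34.1450.
  t=2,j=1: stock 19.1800 → up 26.2766 (V=18.4534), down 13.4260 (V=31.3040). Price 14.9650; hedge Δ=-1.0000, bond B=34.1450.
  t=2,j=2: stock 37.5380 → up 51.4271 (V=0.0000), down 26.2766 (V=18.4534). Price 1.2615; hedge Δ=-0.7337, bond B=28.8039.
  t=1,j=0: stock 14.0000 → up 19.1800 (V=14.9650), down 9.8000 (V=24.3450). Price 12.0649; hedge Δ=-1.0000, bond B=26.0649.
  t=1,j=1: stock 27.4000 → up 37.5380 (V=1.2615), down 19.1800 (V=14.9650). Price 1.8997; hedge Δ=-0.7465, bond B=22.3528.
  t=0,j=0: stock 20.0000 → up 27.4000 (V=1.8997), down 14.0000 (V=12.0649). Price 2.1451; hedge Δ=-0.7586, bond B=17.3170.
Root portfolio cost Δ·20+B reproduces V0=2.1451.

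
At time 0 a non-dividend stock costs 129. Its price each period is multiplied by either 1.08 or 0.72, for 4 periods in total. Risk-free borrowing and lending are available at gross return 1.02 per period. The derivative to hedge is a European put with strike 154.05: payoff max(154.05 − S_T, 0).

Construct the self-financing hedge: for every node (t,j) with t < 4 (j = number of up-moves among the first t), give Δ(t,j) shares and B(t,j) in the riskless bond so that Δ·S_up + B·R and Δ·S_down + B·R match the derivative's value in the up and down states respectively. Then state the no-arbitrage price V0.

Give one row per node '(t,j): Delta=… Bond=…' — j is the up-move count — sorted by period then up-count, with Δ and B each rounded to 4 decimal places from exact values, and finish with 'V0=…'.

Risk-neutral probability p* = (R−d)/(u−d) = (1.02−0.72)/(1.08−0.72) = 0.8333.
Terminal values V(4,·): V(4,0)=119.3827, V(4,1)=102.0491, V(4,2)=76.0486, V(4,3)=37.0479, V(4,4)=0.0000
(3,0): S=48.1490. Δ = (V_up−V_dn)/(S_up−S_dn) = (102.0491−119.3827)/(52.0009−34.6673) = -1.0000. V = [p*·102.0491 + (1−p*)·119.3827]/1.02 = 102.8804. B = V − Δ·S = 151.0294.
(3,1): S=72.2235. Δ = (V_up−V_dn)/(S_up−S_dn) = (76.0486−102.0491)/(78.0014−52.0009) = -1.0000. V = [p*·76.0486 + (1−p*)·102.0491]/1.02 = 78.8059. B = V − Δ·S = 151.0294.
(3,2): S=108.3352. Δ = (V_up−V_dn)/(S_up−S_dn) = (37.0479−76.0486)/(117.0021−78.0014) = -1.0000. V = [p*·37.0479 + (1−p*)·76.0486]/1.02 = 42.6942. B = V − Δ·S = 151.0294.
(3,3): S=162.5028. Δ = (V_up−V_dn)/(S_up−S_dn) = (0.0000−37.0479)/(175.5031−117.0021) = -0.6333. V = [p*·0.0000 + (1−p*)·37.0479]/1.02 = 6.0536. B = V − Δ·S = 108.9646.
(2,0): S=66.8736. Δ = (V_up−V_dn)/(S_up−S_dn) = (78.8059−102.8804)/(72.2235−48.1490) = -1.0000. V = [p*·78.8059 + (1−p*)·102.8804]/1.02 = 81.1945. B = V − Δ·S = 148.0681.
(2,1): S=100.3104. Δ = (V_up−V_dn)/(S_up−S_dn) = (42.6942−78.8059)/(108.3352−72.2235) = -1.0000. V = [p*·42.6942 + (1−p*)·78.8059]/1.02 = 47.7577. B = V − Δ·S = 148.0681.
(2,2): S=150.4656. Δ = (V_up−V_dn)/(S_up−S_dn) = (6.0536−42.6942)/(162.5028−108.3352) = -0.6764. V = [p*·6.0536 + (1−p*)·42.6942]/1.02 = 11.9219. B = V − Δ·S = 113.7013.
(1,0): S=92.8800. Δ = (V_up−V_dn)/(S_up−S_dn) = (47.7577−81.1945)/(100.3104−66.8736) = -1.0000. V = [p*·47.7577 + (1−p*)·81.1945]/1.02 = 52.2848. B = V − Δ·S = 145.1648.
(1,1): S=139.3200. Δ = (V_up−V_dn)/(S_up−S_dn) = (11.9219−47.7577)/(150.4656−100.3104) = -0.7145. V = [p*·11.9219 + (1−p*)·47.7577]/1.02 = 17.5437. B = V − Δ·S = 117.0874.
(0,0): S=129.0000. Δ = (V_up−V_dn)/(S_up−S_dn) = (17.5437−52.2848)/(139.3200−92.8800) = -0.7481. V = [p*·17.5437 + (1−p*)·52.2848]/1.02 = 22.8763. B = V − Δ·S = 119.3794.
Root portfolio cost Δ·129+B reproduces V0=22.8763.

(0,0): Delta=-0.7481 Bond=119.3794
(1,0): Delta=-1.0000 Bond=145.1648
(1,1): Delta=-0.7145 Bond=117.0874
(2,0): Delta=-1.0000 Bond=148.0681
(2,1): Delta=-1.0000 Bond=148.0681
(2,2): Delta=-0.6764 Bond=113.7013
(3,0): Delta=-1.0000 Bond=151.0294
(3,1): Delta=-1.0000 Bond=151.0294
(3,2): Delta=-1.0000 Bond=151.0294
(3,3): Delta=-0.6333 Bond=108.9646
V0=22.8763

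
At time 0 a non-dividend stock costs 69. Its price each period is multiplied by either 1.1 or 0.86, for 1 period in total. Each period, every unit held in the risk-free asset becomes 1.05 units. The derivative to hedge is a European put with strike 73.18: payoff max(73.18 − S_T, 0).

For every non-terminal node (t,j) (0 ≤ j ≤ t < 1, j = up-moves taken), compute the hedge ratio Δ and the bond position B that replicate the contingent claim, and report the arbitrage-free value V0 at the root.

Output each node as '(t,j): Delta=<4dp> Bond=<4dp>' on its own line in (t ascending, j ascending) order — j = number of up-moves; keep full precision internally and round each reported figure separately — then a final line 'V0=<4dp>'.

(0,0): Delta=-0.8357 Bond=60.4127
V0=2.7460

The replicating-portfolio and risk-neutral prices coincide; use p* = (1.05−0.86)/(1.1−0.86) = 0.7917 for the latter.
Terminal payoffs: V(1,0)=13.8400, V(1,1)=0.0000
Node (0,0) S=69.0000: V=(p*·0.0000+(1−p*)·13.8400)/1.05=2.7460; Δ=(0.0000−13.8400)/(75.9000−59.3400)=-0.8357; B=V−Δ·S=60.4127
Each (Δ,B) replicates both successor values, so the strategy is self-financing and V0 is arbitrage-free.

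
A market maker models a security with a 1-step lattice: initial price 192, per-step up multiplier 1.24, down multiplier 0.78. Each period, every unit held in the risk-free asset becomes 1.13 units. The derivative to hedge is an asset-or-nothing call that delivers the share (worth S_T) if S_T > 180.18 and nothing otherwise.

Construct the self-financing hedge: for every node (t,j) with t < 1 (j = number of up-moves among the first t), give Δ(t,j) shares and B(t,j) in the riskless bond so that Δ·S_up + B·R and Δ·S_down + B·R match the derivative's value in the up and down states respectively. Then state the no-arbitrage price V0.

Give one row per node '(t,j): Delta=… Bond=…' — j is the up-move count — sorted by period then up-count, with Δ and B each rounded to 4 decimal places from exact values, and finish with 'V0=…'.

(0,0): Delta=2.6957 Bond=-357.2574
V0=160.3078

Under the risk-neutral measure, an up-move has probability p* = (R−d)/(u−d) = 0.7609 and values discount at R = 1.13.
Payoff layer (t=1): V(1,0)=0.0000, V(1,1)=238.0800
Node (0,0) S=192.0000: V=(p*·238.0800+(1−p*)·0.0000)/1.13=160.3078; Δ=(238.0800−0.0000)/(238.0800−149.7600)=2.6957; B=V−Δ·S=-357.2574
Each (Δ,B) replicates both successor values, so the strategy is self-financing and V0 is arbitrage-free.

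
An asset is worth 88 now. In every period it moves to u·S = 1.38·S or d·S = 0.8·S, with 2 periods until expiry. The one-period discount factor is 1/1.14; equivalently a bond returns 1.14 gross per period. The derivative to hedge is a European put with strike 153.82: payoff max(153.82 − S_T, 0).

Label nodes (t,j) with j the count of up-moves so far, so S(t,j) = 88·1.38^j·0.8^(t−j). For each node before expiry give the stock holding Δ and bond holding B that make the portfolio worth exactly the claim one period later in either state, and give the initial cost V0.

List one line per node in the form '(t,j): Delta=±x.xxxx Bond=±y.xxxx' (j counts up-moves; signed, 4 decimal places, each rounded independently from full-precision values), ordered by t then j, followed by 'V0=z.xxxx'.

Under the risk-neutral measure, an up-move has probability p* = (R−d)/(u−d) = 0.5862 and values discount at R = 1.14.
At expiry t=2: V(2,0)=97.5000, V(2,1)=56.6680, V(2,2)=0.0000
(1,0): S=70.4000. Δ = (V_up−V_dn)/(S_up−S_dn) = (56.6680−97.5000)/(97.1520−56.3200) = -1.0000. V = [p*·56.6680 + (1−p*)·97.5000]/1.14 = 64.5298. B = V − Δ·S = 134.9298.
(1,1): S=121.4400. Δ = (V_up−V_dn)/(S_up−S_dn) = (0.0000−56.6680)/(167.5872−97.1520) = -0.8045. V = [p*·0.0000 + (1−p*)·56.6680]/1.14 = 20.5691. B = V − Δ·S = 118.2726.
(0,0): S=88.0000. Δ = (V_up−V_dn)/(S_up−S_dn) = (20.5691−64.5298)/(121.4400−70.4000) = -0.8613. V = [p*·20.5691 + (1−p*)·64.5298]/1.14 = 33.9998. B = V − Δ·S = 109.7941.
Self-financing check: at every node Δ·S+B equals the discounted successor values.

(0,0): Delta=-0.8613 Bond=109.7941
(1,0): Delta=-1.0000 Bond=134.9298
(1,1): Delta=-0.8045 Bond=118.2726
V0=33.9998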